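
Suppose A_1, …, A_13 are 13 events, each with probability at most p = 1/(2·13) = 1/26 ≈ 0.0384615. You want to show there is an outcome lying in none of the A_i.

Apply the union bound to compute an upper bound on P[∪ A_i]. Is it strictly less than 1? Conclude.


Union bound: P[∪_{i=1}^{13} A_i] ≤ Σ_i P[A_i] ≤ 13·p = 13·(1/26) = 1/2.
Numerically: 1/2 ≈ 0.5000000.
Is 1/2 < 1? YES.
Since P[∪ A_i] ≤ 1/2 < 1, the complement has P[∩ A_i^c] ≥ 1 − 1/2 = 1/2 > 0, so some outcome avoids every A_i.

13·p = 1/2 ≈ 0.5000000; existence CERTIFIED by the union bound.


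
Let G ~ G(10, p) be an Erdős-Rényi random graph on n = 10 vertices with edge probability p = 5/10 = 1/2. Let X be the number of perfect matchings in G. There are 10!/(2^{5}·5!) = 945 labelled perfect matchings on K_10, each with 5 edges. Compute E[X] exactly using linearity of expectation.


K_10 has 10!/(2^{5}·5!) = 945 labelled perfect matchings.
For each such perfect matching H, let X_H = 1 if all 5 edges of H are present in G. Then P[X_H = 1] = p^{5} = (1/2)^{5} = 1/32.
By linearity of expectation: E[X] = Σ_H E[X_H] = 945 · p^{5} = 945 · 1/32 = 945/32.
Numerically: E[X] ≈ 29.53.

E[X] = 945 · (1/2)^{5} = 945/32 ≈ 29.53.


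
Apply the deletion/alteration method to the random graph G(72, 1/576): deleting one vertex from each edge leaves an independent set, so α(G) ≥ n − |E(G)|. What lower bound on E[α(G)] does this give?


E[|E(G)|] = C(72, 2)·p = 2556 · (1/576) = 71/16.
E[α(G)] ≥ n − E[|E(G)|] = 72 − 71/16 = 1081/16.
Numerically: ≈ 67.562500.
(This is only a lower bound; the true E[α(G)] may be larger.)

E[α(G)] ≥ 1081/16 ≈ 67.562500.


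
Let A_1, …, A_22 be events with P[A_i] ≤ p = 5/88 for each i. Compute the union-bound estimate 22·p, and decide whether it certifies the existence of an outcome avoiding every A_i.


Union bound: P[∪_{i=1}^{22} A_i] ≤ Σ_i P[A_i] ≤ 22·p = 22·(5/88) = 5/4.
Numerically: 5/4 ≈ 1.250.
Is 5/4 < 1? NO.
Since the bound 5/4 is ≥ 1, the union bound is uninformative here; it does NOT by itself certify existence.

22·p = 5/4 ≈ 1.250; existence NOT certified by the union bound.


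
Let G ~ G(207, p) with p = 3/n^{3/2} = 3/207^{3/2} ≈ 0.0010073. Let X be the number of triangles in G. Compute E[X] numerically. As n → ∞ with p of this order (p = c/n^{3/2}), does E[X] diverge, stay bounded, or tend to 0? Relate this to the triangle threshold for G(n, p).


Number of potential triangles: C(207, 3) = 1456935.
Each occurs with probability p³ ≈ (0.0010073)³ ≈ 1.0221090e-09.
By linearity: E[X] = C(207, 3)·p³ ≈ 1456935 · 1.0221090e-09 ≈ 0.00149.
Since α = 3/2 > 1, p = c/n^{3/2} = o(1/n) is below the triangle threshold p ~ 1/n. Asymptotically E[X] ~ (c³/6)·n^{3(1−α)} = (3³/6)·n^{-1.5} → 0, so by Markov's inequality G has no triangles w.h.p.

E[X] ≈ 0.00149; in regime p = Θ(1/n^{3/2}) E[X] tends to 0 (below the triangle threshold p ~ 1/n).


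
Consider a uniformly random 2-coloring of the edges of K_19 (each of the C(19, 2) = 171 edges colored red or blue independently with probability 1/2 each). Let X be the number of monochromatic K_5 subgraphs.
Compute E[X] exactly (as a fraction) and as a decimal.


Let X = Σ_S X_S over the C(19, 5) = 11628 subsets S of size 5, where X_S = 1 if the K_5 on S is monochromatic.
For a fixed S, the K_5 on S has C(5, 2) = 10 edges. P[all 10 edges red] = (1/2)^10, and likewise for blue, so P[monochromatic] = 2·(1/2)^10 = 2^{1 − 10} = 1/512.
By linearity: E[X] = C(19, 5) · 2^{1 − 10} = 11628 · 1/512 = 2907/128.
Numerically: E[X] ≈ 22.710938.

E[X] = C(19,5)·2^(1−C(5,2)) = 2907/128 ≈ 22.710938.


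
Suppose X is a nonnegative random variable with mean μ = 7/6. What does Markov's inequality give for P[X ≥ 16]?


μ = E[X] = 7/6, a = 16.
Markov: P[X ≥ 16] ≤ μ/a = (7/6)/16 = 7/96.
Numerically: ≈ 0.072917.
(Since a = 16 > μ = 1.166667, the bound 7/96 is < 1 and informative.)

P[X ≥ 16] ≤ 7/96 ≈ 0.072917.


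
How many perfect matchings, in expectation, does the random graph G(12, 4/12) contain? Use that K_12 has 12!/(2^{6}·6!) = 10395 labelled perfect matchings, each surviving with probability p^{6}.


K_12 has 12!/(2^{6}·6!) = 10395 labelled perfect matchings.
For each such perfect matching H, let X_H = 1 if all 6 edges of H are present in G. Then P[X_H = 1] = p^{6} = (1/3)^{6} = 1/729.
By linearity of expectation: E[X] = Σ_H E[X_H] = 10395 · p^{6} = 10395 · 1/729 = 385/27.
Numerically: E[X] ≈ 14.26.

E[X] = 10395 · (1/3)^{6} = 385/27 ≈ 14.26.


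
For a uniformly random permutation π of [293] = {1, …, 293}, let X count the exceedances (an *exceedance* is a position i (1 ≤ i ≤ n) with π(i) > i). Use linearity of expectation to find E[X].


Write X = Σ_{i=1}^{293} X_i, where X_i = 1_{π(i) > i}.
For each fixed i, π(i) is uniform over {1, …, 293} (marginal of a uniform permutation), so P[π(i) > i] = (n − i)/n. Summing: Σ_{i=1}^{293} (n − i)/n = (0 + 1 + … + 292)/293 = 293(293 − 1)/(2·293) = (293 − 1)/2.
Hence E[X] = Σ_{i=1}^{293} (293 − i)/293 = 146 ≈ 146.000000.

E[X] = 146 = 146.000000.


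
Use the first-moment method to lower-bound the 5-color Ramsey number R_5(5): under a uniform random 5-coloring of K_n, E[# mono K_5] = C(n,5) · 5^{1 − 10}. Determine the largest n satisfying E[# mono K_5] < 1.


We need C(n, 5) · 5^{1 − 10} < 1, i.e. C(n, 5) < 5^{10 − 1} = 1953125.
Check values of n near the boundary:
  n = 47: C(47, 5) = 1533939; 1533939 < 1953125? YES
  n = 48: C(48, 5) = 1712304; 1712304 < 1953125? YES
  n = 49: C(49, 5) = 1906884; 1906884 < 1953125? YES
  n = 50: C(50, 5) = 2118760; 2118760 < 1953125? NO
  n = 51: C(51, 5) = 2349060; 2349060 < 1953125? NO
The largest n with C(n, 5) < 1953125 is n = 49 (where E[X] = 1906884/1953125 ≈ 0.9763). Hence R_5(5) > 49, i.e. R_5(5) ≥ 50.

Largest n = 49; hence R_5(5) > 49.


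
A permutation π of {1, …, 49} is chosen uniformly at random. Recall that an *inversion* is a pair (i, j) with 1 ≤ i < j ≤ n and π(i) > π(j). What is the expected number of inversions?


Write X = Σ X_I over the C(49, 2) = 1176 pairs i < j, with X_I the indicator of one inversion.
There are 1176 indicators.
For each fixed pair i < j, the values π(i) and π(j) are two distinct elements of {1, …, 49} in uniformly random order; by symmetry P[π(i) > π(j)] = 1/2.
By linearity: E[X] = 1176 · (1/2) = C(49, 2) · (1/2) = 1176/2 = 588 ≈ 588.000000.

E[X] = 588 = 588.000000.


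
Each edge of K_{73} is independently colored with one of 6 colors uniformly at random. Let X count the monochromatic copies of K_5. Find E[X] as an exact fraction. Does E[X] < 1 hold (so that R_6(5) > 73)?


E[X] = C(73, 5) · 6^{1 − 10} = 15020334 · 6^{−9} = 15020334/10077696.
As a reduced fraction: E[X] = 834463/559872 ≈ 1.49045.
Is E[X] < 1? NO.
Since E[X] ≥ 1, the first-moment bound is inconclusive at n = 73; it does NOT by itself certify R_6(5) > 73.

E[X] = 834463/559872 ≈ 1.49045; E[X] ≥ 1; first-moment method inconclusive here.


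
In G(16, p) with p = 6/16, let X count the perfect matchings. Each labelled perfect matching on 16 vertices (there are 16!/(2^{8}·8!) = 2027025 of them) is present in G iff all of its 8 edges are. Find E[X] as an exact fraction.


K_16 has 16!/(2^{8}·8!) = 2027025 labelled perfect matchings.
For each such perfect matching H, let X_H = 1 if all 8 edges of H are present in G. Then P[X_H = 1] = p^{8} = (3/8)^{8} = 6561/16777216.
By linearity: E[X] = Σ_H E[X_H] = 2027025 · p^{8} = 2027025 · 6561/16777216 = 13299311025/16777216.
Numerically: E[X] ≈ 792.701.

E[X] = 2027025 · (3/8)^{8} = 13299311025/16777216 ≈ 792.701.


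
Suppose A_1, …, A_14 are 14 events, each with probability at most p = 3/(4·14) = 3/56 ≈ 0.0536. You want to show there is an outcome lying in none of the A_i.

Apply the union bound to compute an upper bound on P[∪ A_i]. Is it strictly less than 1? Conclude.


Union bound: P[∪_{i=1}^{14} A_i] ≤ Σ_i P[A_i] ≤ 14·p = 14·(3/56) = 3/4.
Numerically: 3/4 ≈ 0.7500.
Is 3/4 < 1? YES.
Since P[∪ A_i] ≤ 3/4 < 1, the complement has P[∩ A_i^c] ≥ 1 − 3/4 = 1/4 > 0, so some outcome avoids every A_i.

14·p = 3/4 ≈ 0.7500; existence CERTIFIED by the union bound.


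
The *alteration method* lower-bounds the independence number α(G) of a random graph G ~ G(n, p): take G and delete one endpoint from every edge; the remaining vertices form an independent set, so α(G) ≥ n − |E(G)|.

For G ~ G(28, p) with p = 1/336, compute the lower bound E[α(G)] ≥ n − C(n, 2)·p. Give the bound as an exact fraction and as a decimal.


E[|E(G)|] = C(28, 2)·p = 378 · (1/336) = 9/8.
E[α(G)] ≥ n − E[|E(G)|] = 28 − 9/8 = 215/8.
Numerically: ≈ 26.8750.
(This is only a lower bound; the true E[α(G)] may be larger.)

E[α(G)] ≥ 215/8 ≈ 26.8750.


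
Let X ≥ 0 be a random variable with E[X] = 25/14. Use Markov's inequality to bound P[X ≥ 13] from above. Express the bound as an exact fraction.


μ = E[X] = 25/14, a = 13.
Markov: P[X ≥ 13] ≤ μ/a = (25/14)/13 = 25/182.
Numerically: ≈ 0.1374.
(Since a = 13 > μ = 1.7857, the bound 25/182 is < 1 and informative.)

P[X ≥ 13] ≤ 25/182 ≈ 0.1374.


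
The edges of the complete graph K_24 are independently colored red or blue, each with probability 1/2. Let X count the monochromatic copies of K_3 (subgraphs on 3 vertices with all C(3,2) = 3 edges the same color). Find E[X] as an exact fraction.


Let X = Σ_S X_S over the C(24, 3) = 2024 subsets S of size 3, where X_S = 1 if the K_3 on S is monochromatic.
For a fixed S, the K_3 on S has C(3, 2) = 3 edges. P[all 3 edges red] = (1/2)^3, and likewise for blue, so P[monochromatic] = 2·(1/2)^3 = 2^{1 − 3} = 1/4.
By linearity of expectation: E[X] = C(24, 3) · 2^{1 − 3} = 2024 · 1/4 = 506.
Numerically: E[X] ≈ 506.00000.

E[X] = C(24,3)·2^(1−C(3,2)) = 506 ≈ 506.00000.


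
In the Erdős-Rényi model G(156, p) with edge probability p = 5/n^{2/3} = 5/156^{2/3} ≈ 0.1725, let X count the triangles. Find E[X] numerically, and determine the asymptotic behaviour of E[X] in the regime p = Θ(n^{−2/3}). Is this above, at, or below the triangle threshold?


Number of potential triangles: C(156, 3) = 620620.
Each occurs with probability p³ ≈ (0.1725)³ ≈ 5.136423e-03.
By linearity: E[X] = C(156, 3)·p³ ≈ 620620 · 5.136423e-03 ≈ 3187.7671.
Since α = 2/3 < 1, p = c/n^{2/3} ≫ 1/n is above the triangle threshold p ~ 1/n. Asymptotically E[X] ~ (c³/6)·n^{3(1−α)} = (5³/6)·n^{1} → ∞; triangles are abundant w.h.p.

E[X] ≈ 3187.7671; in regime p = Θ(1/n^{2/3}) E[X] diverges (above the triangle threshold p ~ 1/n).


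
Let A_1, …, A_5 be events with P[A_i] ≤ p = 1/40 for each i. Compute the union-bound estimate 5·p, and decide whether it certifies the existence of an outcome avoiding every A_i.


Union bound: P[∪_{i=1}^{5} A_i] ≤ Σ_i P[A_i] ≤ 5·p = 5·(1/40) = 1/8.
Numerically: 1/8 ≈ 0.12500.
Is 1/8 < 1? YES.
Since P[∪ A_i] ≤ 1/8 < 1, the complement has P[∩ A_i^c] ≥ 1 − 1/8 = 7/8 > 0, so some outcome avoids every A_i.

5·p = 1/8 ≈ 0.12500; existence CERTIFIED by the union bound.


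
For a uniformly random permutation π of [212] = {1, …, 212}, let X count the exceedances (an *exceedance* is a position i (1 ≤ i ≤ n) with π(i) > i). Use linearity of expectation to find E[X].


Write X = Σ_{i=1}^{212} X_i, where X_i = 1_{π(i) > i}.
For each fixed i, π(i) is uniform over {1, …, 212} (marginal of a uniform permutation), so P[π(i) > i] = (n − i)/n. Summing: Σ_{i=1}^{212} (n − i)/n = (0 + 1 + … + 211)/212 = 212(212 − 1)/(2·212) = (212 − 1)/2.
Hence E[X] = Σ_{i=1}^{212} (212 − i)/212 = 211/2 ≈ 105.5000.

E[X] = 211/2 = 105.5000.


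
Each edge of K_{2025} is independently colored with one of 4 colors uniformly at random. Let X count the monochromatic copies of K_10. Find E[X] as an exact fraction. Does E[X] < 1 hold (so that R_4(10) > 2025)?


E[X] = C(2025, 10) · 4^{1 − 45} = 312479209053472269772600560 · 4^{−44} = 312479209053472269772600560/309485009821345068724781056.
As a reduced fraction: E[X] = 19529950565842016860787535/19342813113834066795298816 ≈ 1.0097.
Is E[X] < 1? NO.
Since E[X] ≥ 1, the first-moment bound is inconclusive at n = 2025; it does NOT by itself certify R_4(10) > 2025.

E[X] = 19529950565842016860787535/19342813113834066795298816 ≈ 1.0097; E[X] ≥ 1; first-moment method inconclusive here.


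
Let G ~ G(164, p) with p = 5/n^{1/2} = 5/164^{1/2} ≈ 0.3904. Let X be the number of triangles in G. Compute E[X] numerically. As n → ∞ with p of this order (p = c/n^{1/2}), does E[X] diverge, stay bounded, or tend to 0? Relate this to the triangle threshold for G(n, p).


Number of potential triangles: C(164, 3) = 721764.
Each occurs with probability p³ ≈ (0.3904)³ ≈ 5.951744e-02.
By linearity: E[X] = C(164, 3)·p³ ≈ 721764 · 5.951744e-02 ≈ 42957.5454.
Since α = 1/2 < 1, p = c/n^{1/2} ≫ 1/n is above the triangle threshold p ~ 1/n. Asymptotically E[X] ~ (c³/6)·n^{3(1−α)} = (5³/6)·n^{1.5} → ∞; triangles are abundant w.h.p.

E[X] ≈ 42957.5454; in regime p = Θ(1/n^{1/2}) E[X] diverges (above the triangle threshold p ~ 1/n).


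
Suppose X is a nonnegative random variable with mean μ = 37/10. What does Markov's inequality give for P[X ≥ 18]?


μ = E[X] = 37/10, a = 18.
Markov: P[X ≥ 18] ≤ μ/a = (37/10)/18 = 37/180.
Numerically: ≈ 0.2056.
(Since a = 18 > μ = 3.7000, the bound 37/180 is < 1 and informative.)

P[X ≥ 18] ≤ 37/180 ≈ 0.2056.


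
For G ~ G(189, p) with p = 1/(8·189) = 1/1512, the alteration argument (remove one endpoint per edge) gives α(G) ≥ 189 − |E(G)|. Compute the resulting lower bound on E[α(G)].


E[|E(G)|] = C(189, 2)·p = 17766 · (1/1512) = 47/4.
E[α(G)] ≥ n − E[|E(G)|] = 189 − 47/4 = 709/4.
Numerically: ≈ 177.2500.
(This is only a lower bound; the true E[α(G)] may be larger.)

E[α(G)] ≥ 709/4 ≈ 177.2500.


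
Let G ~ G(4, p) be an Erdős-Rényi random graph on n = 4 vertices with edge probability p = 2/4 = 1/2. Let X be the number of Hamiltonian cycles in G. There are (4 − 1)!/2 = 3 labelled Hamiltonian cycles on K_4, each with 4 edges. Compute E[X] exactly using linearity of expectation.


K_4 has (4 − 1)!/2 = 3 labelled Hamiltonian cycles.
For each such Hamiltonian cycle H, let X_H = 1 if all 4 edges of H are present in G. Then P[X_H = 1] = p^{4} = (1/2)^{4} = 1/16.
By linearity of expectation: E[X] = Σ_H E[X_H] = 3 · p^{4} = 3 · 1/16 = 3/16.
Numerically: E[X] ≈ 0.1875.

E[X] = 3 · (1/2)^{4} = 3/16 ≈ 0.1875.


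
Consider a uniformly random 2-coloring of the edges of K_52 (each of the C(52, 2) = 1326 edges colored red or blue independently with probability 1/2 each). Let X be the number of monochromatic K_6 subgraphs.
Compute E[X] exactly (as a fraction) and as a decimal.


Let X = Σ_S X_S over the C(52, 6) = 20358520 subsets S of size 6, where X_S = 1 if the K_6 on S is monochromatic.
For a fixed S, the K_6 on S has C(6, 2) = 15 edges. P[all 15 edges red] = (1/2)^15, and likewise for blue, so P[monochromatic] = 2·(1/2)^15 = 2^{1 − 15} = 1/16384.
By linearity of expectation: E[X] = C(52, 6) · 2^{1 − 15} = 20358520 · 1/16384 = 2544815/2048.
Numerically: E[X] ≈ 1242.585.

E[X] = C(52,6)·2^(1−C(6,2)) = 2544815/2048 ≈ 1242.585.


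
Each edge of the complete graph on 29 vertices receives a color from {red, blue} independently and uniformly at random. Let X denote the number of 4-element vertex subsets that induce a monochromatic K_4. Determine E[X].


Let X = Σ_S X_S over the C(29, 4) = 23751 subsets S of size 4, where X_S = 1 if the K_4 on S is monochromatic.
For a fixed S, the K_4 on S has C(4, 2) = 6 edges. P[all 6 edges red] = (1/2)^6, and likewise for blue, so P[monochromatic] = 2·(1/2)^6 = 2^{1 − 6} = 1/32.
By linearity: E[X] = C(29, 4) · 2^{1 − 6} = 23751 · 1/32 = 23751/32.
Numerically: E[X] ≈ 742.2188.

E[X] = C(29,4)·2^(1−C(4,2)) = 23751/32 ≈ 742.2188.


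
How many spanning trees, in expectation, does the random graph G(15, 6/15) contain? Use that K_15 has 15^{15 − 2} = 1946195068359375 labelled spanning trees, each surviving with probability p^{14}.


K_15 has 15^{15 − 2} = 1946195068359375 labelled spanning trees.
For each such spanning tree H, let X_H = 1 if all 14 edges of H are present in G. Then P[X_H = 1] = p^{14} = (2/5)^{14} = 16384/6103515625.
Summing the indicators: E[X] = Σ_H E[X_H] = 1946195068359375 · p^{14} = 1946195068359375 · 16384/6103515625 = 26121388032/5.
Numerically: E[X] ≈ 5.22e+09.

E[X] = 1946195068359375 · (2/5)^{14} = 26121388032/5 ≈ 5.22e+09.


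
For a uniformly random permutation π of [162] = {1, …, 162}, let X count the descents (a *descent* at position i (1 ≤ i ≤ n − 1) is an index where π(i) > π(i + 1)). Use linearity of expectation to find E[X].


Write X = Σ X_I over i = 1, …, 161, with X_I the indicator of one descent.
There are 161 indicators.
For each fixed i, the pair (π(i), π(i+1)) is a uniformly random ordered pair of distinct values from {1, …, 162}; by symmetry P[π(i) > π(i+1)] = 1/2.
By linearity: E[X] = 161 · (1/2) = (162 − 1) · (1/2) = 161/2 ≈ 80.50000.

E[X] = 161/2 = 80.50000.


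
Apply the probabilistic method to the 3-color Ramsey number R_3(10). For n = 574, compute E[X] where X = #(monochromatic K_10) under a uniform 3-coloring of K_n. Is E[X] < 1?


E[X] = C(574, 10) · 3^{1 − 45} = 988824035203816502691 · 3^{−44} = 988824035203816502691/984770902183611232881.
As a reduced fraction: E[X] = 109869337244868500299/109418989131512359209 ≈ 1.0041.
Is E[X] < 1? NO.
Since E[X] ≥ 1, the first-moment bound is inconclusive at n = 574; it does NOT by itself certify R_3(10) > 574.

E[X] = 109869337244868500299/109418989131512359209 ≈ 1.0041; E[X] ≥ 1; first-moment method inconclusive here.


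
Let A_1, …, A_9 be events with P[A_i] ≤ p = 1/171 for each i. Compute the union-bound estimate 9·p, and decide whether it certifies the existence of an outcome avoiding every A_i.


Union bound: P[∪_{i=1}^{9} A_i] ≤ Σ_i P[A_i] ≤ 9·p = 9·(1/171) = 1/19.
Numerically: 1/19 ≈ 0.0526.
Is 1/19 < 1? YES.
Since P[∪ A_i] ≤ 1/19 < 1, the complement has P[∩ A_i^c] ≥ 1 − 1/19 = 18/19 > 0, so some outcome avoids every A_i.

9·p = 1/19 ≈ 0.0526; existence CERTIFIED by the union bound.


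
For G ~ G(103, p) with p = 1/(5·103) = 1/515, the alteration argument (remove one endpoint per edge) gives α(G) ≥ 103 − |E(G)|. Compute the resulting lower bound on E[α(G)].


E[|E(G)|] = C(103, 2)·p = 5253 · (1/515) = 51/5.
E[α(G)] ≥ n − E[|E(G)|] = 103 − 51/5 = 464/5.
Numerically: ≈ 92.800.
(This is only a lower bound; the true E[α(G)] may be larger.)

E[α(G)] ≥ 464/5 ≈ 92.800.


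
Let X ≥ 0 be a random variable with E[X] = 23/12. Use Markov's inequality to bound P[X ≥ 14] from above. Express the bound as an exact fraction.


μ = E[X] = 23/12, a = 14.
Markov: P[X ≥ 14] ≤ μ/a = (23/12)/14 = 23/168.
Numerically: ≈ 0.1369.
(Since a = 14 > μ = 1.9167, the bound 23/168 is < 1 and informative.)

P[X ≥ 14] ≤ 23/168 ≈ 0.1369.


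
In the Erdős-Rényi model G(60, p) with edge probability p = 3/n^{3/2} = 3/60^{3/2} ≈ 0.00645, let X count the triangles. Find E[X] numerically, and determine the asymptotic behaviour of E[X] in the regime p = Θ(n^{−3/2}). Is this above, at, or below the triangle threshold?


Number of potential triangles: C(60, 3) = 34220.
Each occurs with probability p³ ≈ (0.00645)³ ≈ 2.68957e-07.
By linearity: E[X] = C(60, 3)·p³ ≈ 34220 · 2.68957e-07 ≈ 0.009.
Since α = 3/2 > 1, p = c/n^{3/2} = o(1/n) is below the triangle threshold p ~ 1/n. Asymptotically E[X] ~ (c³/6)·n^{3(1−α)} = (3³/6)·n^{-1.5} → 0, so by Markov's inequality G has no triangles w.h.p.

E[X] ≈ 0.009; in regime p = Θ(1/n^{3/2}) E[X] tends to 0 (below the triangle threshold p ~ 1/n).


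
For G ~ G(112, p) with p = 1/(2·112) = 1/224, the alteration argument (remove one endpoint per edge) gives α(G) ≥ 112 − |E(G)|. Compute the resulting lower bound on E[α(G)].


E[|E(G)|] = C(112, 2)·p = 6216 · (1/224) = 111/4.
E[α(G)] ≥ n − E[|E(G)|] = 112 − 111/4 = 337/4.
Numerically: ≈ 84.2500.
(This is only a lower bound; the true E[α(G)] may be larger.)

E[α(G)] ≥ 337/4 ≈ 84.2500.


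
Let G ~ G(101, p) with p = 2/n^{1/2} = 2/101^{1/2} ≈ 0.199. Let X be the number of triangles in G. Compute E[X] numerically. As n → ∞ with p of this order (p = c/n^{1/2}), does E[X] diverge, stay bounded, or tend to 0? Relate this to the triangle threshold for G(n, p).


Number of potential triangles: C(101, 3) = 166650.
Each occurs with probability p³ ≈ (0.199)³ ≈ 7.88148e-03.
By linearity: E[X] = C(101, 3)·p³ ≈ 166650 · 7.88148e-03 ≈ 1313.449.
Since α = 1/2 < 1, p = c/n^{1/2} ≫ 1/n is above the triangle threshold p ~ 1/n. Asymptotically E[X] ~ (c³/6)·n^{3(1−α)} = (2³/6)·n^{1.5} → ∞; triangles are abundant w.h.p.

E[X] ≈ 1313.449; in regime p = Θ(1/n^{1/2}) E[X] diverges (above the triangle threshold p ~ 1/n).


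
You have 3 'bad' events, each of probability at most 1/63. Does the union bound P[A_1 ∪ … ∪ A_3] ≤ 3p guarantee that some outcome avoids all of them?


Union bound: P[∪_{i=1}^{3} A_i] ≤ Σ_i P[A_i] ≤ 3·p = 3·(1/63) = 1/21.
Numerically: 1/21 ≈ 0.048.
Is 1/21 < 1? YES.
Since P[∪ A_i] ≤ 1/21 < 1, the complement has P[∩ A_i^c] ≥ 1 − 1/21 = 20/21 > 0, so some outcome avoids every A_i.

3·p = 1/21 ≈ 0.048; existence CERTIFIED by the union bound.


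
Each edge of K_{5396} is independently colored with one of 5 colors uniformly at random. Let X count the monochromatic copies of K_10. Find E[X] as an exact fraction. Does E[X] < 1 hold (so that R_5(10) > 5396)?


E[X] = C(5396, 10) · 5^{1 − 45} = 5719162629614115244962800316916 · 5^{−44} = 5719162629614115244962800316916/5684341886080801486968994140625.
As a reduced fraction: E[X] = 5719162629614115244962800316916/5684341886080801486968994140625 ≈ 1.0061.
Is E[X] < 1? NO.
Since E[X] ≥ 1, the first-moment bound is inconclusive at n = 5396; it does NOT by itself certify R_5(10) > 5396.

E[X] = 5719162629614115244962800316916/5684341886080801486968994140625 ≈ 1.0061; E[X] ≥ 1; first-moment method inconclusive here.


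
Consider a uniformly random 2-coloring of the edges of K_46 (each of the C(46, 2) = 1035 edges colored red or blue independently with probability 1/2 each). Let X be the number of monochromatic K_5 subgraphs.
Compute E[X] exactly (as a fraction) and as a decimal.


Let X = Σ_S X_S over the C(46, 5) = 1370754 subsets S of size 5, where X_S = 1 if the K_5 on S is monochromatic.
For a fixed S, the K_5 on S has C(5, 2) = 10 edges. P[all 10 edges red] = (1/2)^10, and likewise for blue, so P[monochromatic] = 2·(1/2)^10 = 2^{1 − 10} = 1/512.
By linearity of expectation: E[X] = C(46, 5) · 2^{1 − 10} = 1370754 · 1/512 = 685377/256.
Numerically: E[X] ≈ 2677.253906.

E[X] = C(46,5)·2^(1−C(5,2)) = 685377/256 ≈ 2677.253906.


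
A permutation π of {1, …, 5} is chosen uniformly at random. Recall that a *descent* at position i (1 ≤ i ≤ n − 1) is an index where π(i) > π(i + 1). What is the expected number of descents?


Write X = Σ X_I over i = 1, …, 4, with X_I the indicator of one descent.
There are 4 indicators.
For each fixed i, the pair (π(i), π(i+1)) is a uniformly random ordered pair of distinct values from {1, …, 5}; by symmetry P[π(i) > π(i+1)] = 1/2.
By linearity: E[X] = 4 · (1/2) = (5 − 1) · (1/2) = 2 ≈ 2.00000.

E[X] = 2 = 2.00000.


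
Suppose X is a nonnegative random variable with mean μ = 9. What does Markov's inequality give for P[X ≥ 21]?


μ = E[X] = 9, a = 21.
Markov: P[X ≥ 21] ≤ μ/a = (9)/21 = 3/7.
Numerically: ≈ 0.42857.
(Since a = 21 > μ = 9.00000, the bound 3/7 is < 1 and informative.)

P[X ≥ 21] ≤ 3/7 ≈ 0.42857.


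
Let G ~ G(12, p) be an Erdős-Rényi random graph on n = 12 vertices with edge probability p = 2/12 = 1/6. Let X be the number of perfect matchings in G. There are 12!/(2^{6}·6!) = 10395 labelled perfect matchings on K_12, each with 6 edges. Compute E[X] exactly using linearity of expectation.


K_12 has 12!/(2^{6}·6!) = 10395 labelled perfect matchings.
For each such perfect matching H, let X_H = 1 if all 6 edges of H are present in G. Then P[X_H = 1] = p^{6} = (1/6)^{6} = 1/46656.
By linearity of expectation: E[X] = Σ_H E[X_H] = 10395 · p^{6} = 10395 · 1/46656 = 385/1728.
Numerically: E[X] ≈ 0.223.

E[X] = 10395 · (1/6)^{6} = 385/1728 ≈ 0.223.


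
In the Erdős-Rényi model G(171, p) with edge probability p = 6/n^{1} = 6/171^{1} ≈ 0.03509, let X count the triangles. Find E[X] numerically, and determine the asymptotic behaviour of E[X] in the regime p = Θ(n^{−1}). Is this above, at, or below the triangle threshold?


Number of potential triangles: C(171, 3) = 818805.
Each occurs with probability p³ ≈ (0.03509)³ ≈ 4.319818e-05.
By linearity: E[X] = C(171, 3)·p³ ≈ 818805 · 4.319818e-05 ≈ 35.3709.
Here α = 1, so p = 6/n is exactly at the triangle threshold p ~ 1/n. Asymptotically E[X] → c³/6 = 6³/6 = 36 ≈ 36.0000, a bounded constant. In this regime the triangle count is asymptotically Poisson(c³/6).

E[X] ≈ 35.3709; in regime p = Θ(1/n^{1}) E[X] stays bounded (at the triangle threshold p ~ 1/n).


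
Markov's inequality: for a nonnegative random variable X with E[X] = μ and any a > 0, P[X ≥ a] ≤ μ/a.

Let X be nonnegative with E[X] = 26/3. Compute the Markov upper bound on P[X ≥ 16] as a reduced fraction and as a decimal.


μ = E[X] = 26/3, a = 16.
Markov: P[X ≥ 16] ≤ μ/a = (26/3)/16 = 13/24.
Numerically: ≈ 0.5417.
(Since a = 16 > μ = 8.6667, the bound 13/24 is < 1 and informative.)

P[X ≥ 16] ≤ 13/24 ≈ 0.5417.


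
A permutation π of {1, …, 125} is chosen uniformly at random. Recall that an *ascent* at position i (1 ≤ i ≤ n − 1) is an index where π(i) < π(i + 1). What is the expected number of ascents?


Write X = Σ X_I over i = 1, …, 124, with X_I the indicator of one ascent.
There are 124 indicators.
For each fixed i, the pair (π(i), π(i+1)) is a uniformly random ordered pair of distinct values from {1, …, 125}; by symmetry P[π(i) < π(i+1)] = 1/2.
By linearity: E[X] = 124 · (1/2) = (125 − 1) · (1/2) = 62 ≈ 62.0000.

E[X] = 62 = 62.0000.


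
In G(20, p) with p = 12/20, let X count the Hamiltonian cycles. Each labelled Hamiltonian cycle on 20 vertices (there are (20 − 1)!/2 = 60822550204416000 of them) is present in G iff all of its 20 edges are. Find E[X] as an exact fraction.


K_20 has (20 − 1)!/2 = 60822550204416000 labelled Hamiltonian cycles.
For each such Hamiltonian cycle H, let X_H = 1 if all 20 edges of H are present in G. Then P[X_H = 1] = p^{20} = (3/5)^{20} = 3486784401/95367431640625.
By linearity of expectation: E[X] = Σ_H E[X_H] = 60822550204416000 · p^{20} = 60822550204416000 · 3486784401/95367431640625 = 1696600954254376560918528/762939453125.
Numerically: E[X] ≈ 2.224e+12.

E[X] = 60822550204416000 · (3/5)^{20} = 1696600954254376560918528/762939453125 ≈ 2.224e+12.


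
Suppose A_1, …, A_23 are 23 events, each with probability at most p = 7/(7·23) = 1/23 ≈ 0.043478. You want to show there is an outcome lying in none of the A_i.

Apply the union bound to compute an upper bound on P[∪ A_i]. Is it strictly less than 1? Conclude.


Union bound: P[∪_{i=1}^{23} A_i] ≤ Σ_i P[A_i] ≤ 23·p = 23·(1/23) = 1.
Numerically: 1 ≈ 1.000000.
Is 1 < 1? NO.
Since the bound 1 is ≥ 1, the union bound is uninformative here; it does NOT by itself certify existence.

23·p = 1 ≈ 1.000000; existence NOT certified by the union bound.


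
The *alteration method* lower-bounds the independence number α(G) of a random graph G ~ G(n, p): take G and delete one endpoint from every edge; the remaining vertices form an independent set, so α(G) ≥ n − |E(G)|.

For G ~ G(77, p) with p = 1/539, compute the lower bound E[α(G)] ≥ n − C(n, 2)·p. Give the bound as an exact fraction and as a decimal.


E[|E(G)|] = C(77, 2)·p = 2926 · (1/539) = 38/7.
E[α(G)] ≥ n − E[|E(G)|] = 77 − 38/7 = 501/7.
Numerically: ≈ 71.57143.
(This is only a lower bound; the true E[α(G)] may be larger.)

E[α(G)] ≥ 501/7 ≈ 71.57143.


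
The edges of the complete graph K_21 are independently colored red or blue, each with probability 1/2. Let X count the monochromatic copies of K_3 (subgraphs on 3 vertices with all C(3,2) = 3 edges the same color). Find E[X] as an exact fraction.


Let X = Σ_S X_S over the C(21, 3) = 1330 subsets S of size 3, where X_S = 1 if the K_3 on S is monochromatic.
For a fixed S, the K_3 on S has C(3, 2) = 3 edges. P[all 3 edges red] = (1/2)^3, and likewise for blue, so P[monochromatic] = 2·(1/2)^3 = 2^{1 − 3} = 1/4.
By linearity: E[X] = C(21, 3) · 2^{1 − 3} = 1330 · 1/4 = 665/2.
Numerically: E[X] ≈ 332.500.

E[X] = C(21,3)·2^(1−C(3,2)) = 665/2 ≈ 332.500.


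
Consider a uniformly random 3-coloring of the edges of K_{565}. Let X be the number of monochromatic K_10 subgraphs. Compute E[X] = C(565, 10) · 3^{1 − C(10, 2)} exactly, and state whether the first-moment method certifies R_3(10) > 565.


E[X] = C(565, 10) · 3^{1 − 45} = 843210704398024361828 · 3^{−44} = 843210704398024361828/984770902183611232881.
As a reduced fraction: E[X] = 843210704398024361828/984770902183611232881 ≈ 0.8562506.
Is E[X] < 1? YES.
Since E[X] < 1, there exists a 3-coloring of K_{565} with no monochromatic K_10; hence R_3(10) > 565.

E[X] = 843210704398024361828/984770902183611232881 ≈ 0.8562506; E[X] < 1, so R_3(10) > 565.


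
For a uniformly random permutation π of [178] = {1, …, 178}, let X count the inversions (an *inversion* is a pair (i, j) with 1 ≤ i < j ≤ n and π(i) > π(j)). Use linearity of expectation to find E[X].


Write X = Σ X_I over the C(178, 2) = 15753 pairs i < j, with X_I the indicator of one inversion.
There are 15753 indicators.
For each fixed pair i < j, the values π(i) and π(j) are two distinct elements of {1, …, 178} in uniformly random order; by symmetry P[π(i) > π(j)] = 1/2.
By linearity: E[X] = 15753 · (1/2) = C(178, 2) · (1/2) = 15753/2 = 15753/2 ≈ 7876.500.

E[X] = 15753/2 = 7876.500.


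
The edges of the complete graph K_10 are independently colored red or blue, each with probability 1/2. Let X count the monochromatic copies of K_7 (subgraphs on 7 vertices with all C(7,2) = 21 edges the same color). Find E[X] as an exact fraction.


Let X = Σ_S X_S over the C(10, 7) = 120 subsets S of size 7, where X_S = 1 if the K_7 on S is monochromatic.
For a fixed S, the K_7 on S has C(7, 2) = 21 edges. P[all 21 edges red] = (1/2)^21, and likewise for blue, so P[monochromatic] = 2·(1/2)^21 = 2^{1 − 21} = 1/1048576.
By linearity: E[X] = C(10, 7) · 2^{1 − 21} = 120 · 1/1048576 = 15/131072.
Numerically: E[X] ≈ 0.000.

E[X] = C(10,7)·2^(1−C(7,2)) = 15/131072 ≈ 0.000.


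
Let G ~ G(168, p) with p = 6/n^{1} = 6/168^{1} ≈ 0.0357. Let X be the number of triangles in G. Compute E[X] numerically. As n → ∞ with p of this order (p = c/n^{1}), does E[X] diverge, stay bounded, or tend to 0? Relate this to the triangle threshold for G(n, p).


Number of potential triangles: C(168, 3) = 776216.
Each occurs with probability p³ ≈ (0.0357)³ ≈ 4.55539e-05.
By linearity: E[X] = C(168, 3)·p³ ≈ 776216 · 4.55539e-05 ≈ 35.360.
Here α = 1, so p = 6/n is exactly at the triangle threshold p ~ 1/n. Asymptotically E[X] → c³/6 = 6³/6 = 36 ≈ 36.000, a bounded constant. In this regime the triangle count is asymptotically Poisson(c³/6).

E[X] ≈ 35.360; in regime p = Θ(1/n^{1}) E[X] stays bounded (at the triangle threshold p ~ 1/n).


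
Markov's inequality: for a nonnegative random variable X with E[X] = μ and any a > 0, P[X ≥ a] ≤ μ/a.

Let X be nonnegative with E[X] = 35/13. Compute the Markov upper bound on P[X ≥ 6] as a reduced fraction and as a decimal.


μ = E[X] = 35/13, a = 6.
Markov: P[X ≥ 6] ≤ μ/a = (35/13)/6 = 35/78.
Numerically: ≈ 0.448718.
(Since a = 6 > μ = 2.692308, the bound 35/78 is < 1 and informative.)

P[X ≥ 6] ≤ 35/78 ≈ 0.448718.


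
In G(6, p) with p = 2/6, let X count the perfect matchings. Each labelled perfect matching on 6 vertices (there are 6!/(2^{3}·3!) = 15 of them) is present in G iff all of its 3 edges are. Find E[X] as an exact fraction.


K_6 has 6!/(2^{3}·3!) = 15 labelled perfect matchings.
For each such perfect matching H, let X_H = 1 if all 3 edges of H are present in G. Then P[X_H = 1] = p^{3} = (1/3)^{3} = 1/27.
Summing the indicators: E[X] = Σ_H E[X_H] = 15 · p^{3} = 15 · 1/27 = 5/9.
Numerically: E[X] ≈ 0.556.

E[X] = 15 · (1/3)^{3} = 5/9 ≈ 0.556.


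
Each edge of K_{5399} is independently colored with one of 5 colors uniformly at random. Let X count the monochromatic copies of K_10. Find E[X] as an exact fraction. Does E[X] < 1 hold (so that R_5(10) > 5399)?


E[X] = C(5399, 10) · 5^{1 − 45} = 5751065658334180080797359164706 · 5^{−44} = 5751065658334180080797359164706/5684341886080801486968994140625.
As a reduced fraction: E[X] = 5751065658334180080797359164706/5684341886080801486968994140625 ≈ 1.011738.
Is E[X] < 1? NO.
Since E[X] ≥ 1, the first-moment bound is inconclusive at n = 5399; it does NOT by itself certify R_5(10) > 5399.

E[X] = 5751065658334180080797359164706/5684341886080801486968994140625 ≈ 1.011738; E[X] ≥ 1; first-moment method inconclusive here.


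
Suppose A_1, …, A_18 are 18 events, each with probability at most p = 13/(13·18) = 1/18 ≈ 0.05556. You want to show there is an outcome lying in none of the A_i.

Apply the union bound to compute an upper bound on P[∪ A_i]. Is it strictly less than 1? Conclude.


Union bound: P[∪_{i=1}^{18} A_i] ≤ Σ_i P[A_i] ≤ 18·p = 18·(1/18) = 1.
Numerically: 1 ≈ 1.00000.
Is 1 < 1? NO.
Since the bound 1 is ≥ 1, the union bound is uninformative here; it does NOT by itself certify existence.

18·p = 1 ≈ 1.00000; existence NOT certified by the union bound.


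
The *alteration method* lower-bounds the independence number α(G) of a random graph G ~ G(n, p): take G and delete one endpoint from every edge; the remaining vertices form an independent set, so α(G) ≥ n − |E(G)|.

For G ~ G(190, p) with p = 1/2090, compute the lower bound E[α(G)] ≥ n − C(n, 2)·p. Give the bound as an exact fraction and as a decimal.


E[|E(G)|] = C(190, 2)·p = 17955 · (1/2090) = 189/22.
E[α(G)] ≥ n − E[|E(G)|] = 190 − 189/22 = 3991/22.
Numerically: ≈ 181.40909.
(This is only a lower bound; the true E[α(G)] may be larger.)

E[α(G)] ≥ 3991/22 ≈ 181.40909.


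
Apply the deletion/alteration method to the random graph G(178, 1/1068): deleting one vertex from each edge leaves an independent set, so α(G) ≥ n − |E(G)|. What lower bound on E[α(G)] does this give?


E[|E(G)|] = C(178, 2)·p = 15753 · (1/1068) = 59/4.
E[α(G)] ≥ n − E[|E(G)|] = 178 − 59/4 = 653/4.
Numerically: ≈ 163.250.
(This is only a lower bound; the true E[α(G)] may be larger.)

E[α(G)] ≥ 653/4 ≈ 163.250.


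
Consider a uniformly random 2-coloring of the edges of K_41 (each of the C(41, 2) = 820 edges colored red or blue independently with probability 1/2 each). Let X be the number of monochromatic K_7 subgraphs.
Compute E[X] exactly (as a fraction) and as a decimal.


Let X = Σ_S X_S over the C(41, 7) = 22481940 subsets S of size 7, where X_S = 1 if the K_7 on S is monochromatic.
For a fixed S, the K_7 on S has C(7, 2) = 21 edges. P[all 21 edges red] = (1/2)^21, and likewise for blue, so P[monochromatic] = 2·(1/2)^21 = 2^{1 − 21} = 1/1048576.
Summing: E[X] = C(41, 7) · 2^{1 − 21} = 22481940 · 1/1048576 = 5620485/262144.
Numerically: E[X] ≈ 21.440.

E[X] = C(41,7)·2^(1−C(7,2)) = 5620485/262144 ≈ 21.440.


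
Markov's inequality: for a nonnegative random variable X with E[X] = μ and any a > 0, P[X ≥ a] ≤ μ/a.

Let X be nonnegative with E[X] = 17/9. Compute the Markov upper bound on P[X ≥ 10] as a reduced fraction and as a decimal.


μ = E[X] = 17/9, a = 10.
Markov: P[X ≥ 10] ≤ μ/a = (17/9)/10 = 17/90.
Numerically: ≈ 0.18889.
(Since a = 10 > μ = 1.88889, the bound 17/90 is < 1 and informative.)

P[X ≥ 10] ≤ 17/90 ≈ 0.18889.


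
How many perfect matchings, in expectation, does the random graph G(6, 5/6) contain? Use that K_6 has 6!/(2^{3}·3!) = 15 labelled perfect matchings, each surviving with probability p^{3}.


K_6 has 6!/(2^{3}·3!) = 15 labelled perfect matchings.
For each such perfect matching H, let X_H = 1 if all 3 edges of H are present in G. Then P[X_H = 1] = p^{3} = (5/6)^{3} = 125/216.
By linearity of expectation: E[X] = Σ_H E[X_H] = 15 · p^{3} = 15 · 125/216 = 625/72.
Numerically: E[X] ≈ 8.681.

E[X] = 15 · (5/6)^{3} = 625/72 ≈ 8.681.


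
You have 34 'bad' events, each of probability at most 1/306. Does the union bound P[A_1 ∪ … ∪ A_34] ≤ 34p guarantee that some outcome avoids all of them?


Union bound: P[∪_{i=1}^{34} A_i] ≤ Σ_i P[A_i] ≤ 34·p = 34·(1/306) = 1/9.
Numerically: 1/9 ≈ 0.1111.
Is 1/9 < 1? YES.
Since P[∪ A_i] ≤ 1/9 < 1, the complement has P[∩ A_i^c] ≥ 1 − 1/9 = 8/9 > 0, so some outcome avoids every A_i.

34·p = 1/9 ≈ 0.1111; existence CERTIFIED by the union bound.


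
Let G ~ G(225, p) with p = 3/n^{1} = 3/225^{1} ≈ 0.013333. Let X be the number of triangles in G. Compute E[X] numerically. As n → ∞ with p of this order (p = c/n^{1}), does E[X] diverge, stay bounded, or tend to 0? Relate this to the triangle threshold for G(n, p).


Number of potential triangles: C(225, 3) = 1873200.
Each occurs with probability p³ ≈ (0.013333)³ ≈ 2.3703704e-06.
By linearity: E[X] = C(225, 3)·p³ ≈ 1873200 · 2.3703704e-06 ≈ 4.44018.
Here α = 1, so p = 3/n is exactly at the triangle threshold p ~ 1/n. Asymptotically E[X] → c³/6 = 3³/6 = 9/2 ≈ 4.50000, a bounded constant. In this regime the triangle count is asymptotically Poisson(c³/6).

E[X] ≈ 4.44018; in regime p = Θ(1/n^{1}) E[X] stays bounded (at the triangle threshold p ~ 1/n).


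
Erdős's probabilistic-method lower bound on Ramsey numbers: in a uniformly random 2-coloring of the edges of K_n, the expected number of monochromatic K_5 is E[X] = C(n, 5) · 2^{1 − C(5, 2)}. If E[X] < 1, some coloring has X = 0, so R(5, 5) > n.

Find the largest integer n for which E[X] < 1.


We need C(n, 5) · 2^{1 − 10} < 1, i.e. C(n, 5) < 2^{10 − 1} = 512.
Check values of n near the boundary:
  n = 9: C(9, 5) = 126; 126 < 512? YES
  n = 10: C(10, 5) = 252; 252 < 512? YES
  n = 11: C(11, 5) = 462; 462 < 512? YES
  n = 12: C(12, 5) = 792; 792 < 512? NO
  n = 13: C(13, 5) = 1287; 1287 < 512? NO
The largest n with C(n, 5) < 512 is n = 11 (where E[X] = 231/256 ≈ 0.9023438). Hence R(5, 5) > 11, i.e. R(5, 5) ≥ 12.

Largest n = 11; hence R(5, 5) > 11.


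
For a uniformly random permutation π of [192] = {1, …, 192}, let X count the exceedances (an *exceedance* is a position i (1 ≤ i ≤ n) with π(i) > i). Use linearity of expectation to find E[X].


Write X = Σ_{i=1}^{192} X_i, where X_i = 1_{π(i) > i}.
For each fixed i, π(i) is uniform over {1, …, 192} (marginal of a uniform permutation), so P[π(i) > i] = (n − i)/n. Summing: Σ_{i=1}^{192} (n − i)/n = (0 + 1 + … + 191)/192 = 192(192 − 1)/(2·192) = (192 − 1)/2.
Hence E[X] = Σ_{i=1}^{192} (192 − i)/192 = 191/2 ≈ 95.5000.

E[X] = 191/2 = 95.5000.


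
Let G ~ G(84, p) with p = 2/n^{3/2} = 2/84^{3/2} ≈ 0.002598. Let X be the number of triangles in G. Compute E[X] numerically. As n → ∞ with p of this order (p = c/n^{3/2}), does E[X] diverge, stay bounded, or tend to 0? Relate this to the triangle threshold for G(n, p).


Number of potential triangles: C(84, 3) = 95284.
Each occurs with probability p³ ≈ (0.002598)³ ≈ 1.753207e-08.
By linearity: E[X] = C(84, 3)·p³ ≈ 95284 · 1.753207e-08 ≈ 0.0017.
Since α = 3/2 > 1, p = c/n^{3/2} = o(1/n) is below the triangle threshold p ~ 1/n. Asymptotically E[X] ~ (c³/6)·n^{3(1−α)} = (2³/6)·n^{-1.5} → 0, so by Markov's inequality G has no triangles w.h.p.

E[X] ≈ 0.0017; in regime p = Θ(1/n^{3/2}) E[X] tends to 0 (below the triangle threshold p ~ 1/n).
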